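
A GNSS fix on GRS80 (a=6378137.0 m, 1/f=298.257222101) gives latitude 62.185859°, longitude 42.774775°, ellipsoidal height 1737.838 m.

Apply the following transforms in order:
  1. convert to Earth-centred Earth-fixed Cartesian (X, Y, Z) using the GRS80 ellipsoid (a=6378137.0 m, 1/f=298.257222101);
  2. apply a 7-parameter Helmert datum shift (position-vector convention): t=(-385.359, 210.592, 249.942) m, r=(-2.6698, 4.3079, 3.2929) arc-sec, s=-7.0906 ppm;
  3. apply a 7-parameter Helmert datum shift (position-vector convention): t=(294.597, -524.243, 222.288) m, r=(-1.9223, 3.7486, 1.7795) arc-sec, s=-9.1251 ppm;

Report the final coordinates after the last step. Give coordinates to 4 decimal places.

X=2190902.8444 m, Y=2026799.6743 m, Z=5619997.3862 m

start: φ=62.185859°, λ=42.774775°, h=1737.838 m
→ ECEF (a=6378137.000, f=1/298.257222101): X=2190859.4761, Y=2026967.2095, Z=5619746.9811
→ Helmert 7p (PV): X=2190543.5927, Y=2027271.1437, Z=5619885.0834
→ Helmert 7p (PV): X=2190902.8444, Y=2026799.6743, Z=5619997.3862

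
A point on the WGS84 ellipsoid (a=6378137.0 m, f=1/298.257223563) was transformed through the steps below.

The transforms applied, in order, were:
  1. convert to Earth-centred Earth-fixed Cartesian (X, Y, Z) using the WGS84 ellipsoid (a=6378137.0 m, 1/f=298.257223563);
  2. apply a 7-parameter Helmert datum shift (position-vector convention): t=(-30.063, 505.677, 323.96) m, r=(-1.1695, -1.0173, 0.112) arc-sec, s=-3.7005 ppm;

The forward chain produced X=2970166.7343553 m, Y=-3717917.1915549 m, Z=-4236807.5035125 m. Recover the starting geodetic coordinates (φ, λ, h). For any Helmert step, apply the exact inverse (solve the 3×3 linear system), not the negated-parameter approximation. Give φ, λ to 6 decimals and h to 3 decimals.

start: X=2970166.7344, Y=-3717917.1916, Z=-4236807.5035 m
→ Helmert⁻¹: X=2970184.8717, Y=-3718414.2170, Z=-4237182.8751
→ geod (Bowring, a=6378137.000): φ=-41.87109800°, λ=-51.38293400°, h=3340.6100 m

φ=-41.871098°, λ=-51.382934°, h=3340.610 m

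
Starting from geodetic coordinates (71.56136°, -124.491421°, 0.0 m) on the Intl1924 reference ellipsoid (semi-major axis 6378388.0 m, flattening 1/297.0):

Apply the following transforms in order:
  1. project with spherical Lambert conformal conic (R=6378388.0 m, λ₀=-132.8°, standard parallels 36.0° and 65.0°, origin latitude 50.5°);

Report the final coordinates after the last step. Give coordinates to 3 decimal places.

start: φ=71.561360°, λ=-124.491421°, h=0.000 m
→ lcc (R=6378388.0, λ₀=-132.8°): E=305827.8454, N=2341211.7719

E=305827.845 m, N=2341211.772 m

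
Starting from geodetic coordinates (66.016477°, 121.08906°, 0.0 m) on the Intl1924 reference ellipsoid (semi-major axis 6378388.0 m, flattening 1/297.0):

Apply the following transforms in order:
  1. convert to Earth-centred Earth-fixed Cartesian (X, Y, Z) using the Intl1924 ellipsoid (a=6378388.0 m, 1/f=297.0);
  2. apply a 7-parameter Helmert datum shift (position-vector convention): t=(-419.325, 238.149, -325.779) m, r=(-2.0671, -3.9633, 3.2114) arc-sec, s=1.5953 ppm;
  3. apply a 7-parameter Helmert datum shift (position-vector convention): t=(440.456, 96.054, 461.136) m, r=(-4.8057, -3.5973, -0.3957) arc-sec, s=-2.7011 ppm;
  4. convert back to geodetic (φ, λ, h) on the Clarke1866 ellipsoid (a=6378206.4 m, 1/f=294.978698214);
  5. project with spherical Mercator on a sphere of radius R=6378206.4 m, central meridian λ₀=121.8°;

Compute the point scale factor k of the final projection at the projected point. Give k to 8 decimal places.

start: φ=66.016477°, λ=121.089060°, h=0.000 m
→ ECEF (a=6378388.000, f=1/297.0): X=-1342537.7789, Y=2226511.3949, Z=5804826.6513
→ Helmert 7p (PV): X=-1343105.4486, Y=2226790.3671, Z=5804462.0232
→ Helmert 7p (PV): X=-1342758.3236, Y=2227018.2189, Z=5804832.1756
→ geod (Bowring, a=6378206.400): φ=66.01298648°, λ=121.08745511°, h=531.6354 m
→ into merc (λ₀=121.8°): φ=66.01298648°, λ−λ₀=-0.71254489°
scale k = 2.45984566

2.45984566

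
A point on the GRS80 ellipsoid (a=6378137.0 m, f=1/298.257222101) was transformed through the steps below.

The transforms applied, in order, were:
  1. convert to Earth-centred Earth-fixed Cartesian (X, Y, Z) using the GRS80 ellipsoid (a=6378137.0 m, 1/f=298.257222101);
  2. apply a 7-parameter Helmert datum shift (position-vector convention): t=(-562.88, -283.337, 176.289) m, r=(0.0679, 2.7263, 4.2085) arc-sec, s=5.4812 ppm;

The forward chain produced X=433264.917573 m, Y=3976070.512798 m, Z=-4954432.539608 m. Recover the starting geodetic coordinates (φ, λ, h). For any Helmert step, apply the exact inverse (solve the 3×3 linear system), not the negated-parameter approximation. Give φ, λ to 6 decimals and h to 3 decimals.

start: X=433264.9176, Y=3976070.5128, Z=-4954432.5396 m
→ Helmert⁻¹: X=433972.0371, Y=3976321.5692, Z=-4954577.2445
→ geod (Bowring, a=6378137.000): φ=-51.27323300°, λ=83.77144400°, h=2511.4930 m

φ=-51.273233°, λ=83.771444°, h=2511.493 m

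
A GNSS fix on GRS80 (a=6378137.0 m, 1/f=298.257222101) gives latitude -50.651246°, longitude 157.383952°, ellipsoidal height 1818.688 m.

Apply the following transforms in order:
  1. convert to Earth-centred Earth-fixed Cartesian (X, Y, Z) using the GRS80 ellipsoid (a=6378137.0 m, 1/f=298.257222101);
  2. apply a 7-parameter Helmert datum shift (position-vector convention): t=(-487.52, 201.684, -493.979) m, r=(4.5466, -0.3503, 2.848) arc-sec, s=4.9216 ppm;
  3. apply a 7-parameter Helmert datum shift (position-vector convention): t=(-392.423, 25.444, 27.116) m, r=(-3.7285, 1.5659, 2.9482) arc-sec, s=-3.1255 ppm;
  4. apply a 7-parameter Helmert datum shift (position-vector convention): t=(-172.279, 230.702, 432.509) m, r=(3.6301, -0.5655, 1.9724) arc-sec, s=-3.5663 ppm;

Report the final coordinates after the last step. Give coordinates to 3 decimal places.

X=-3742694.685 m, Y=1559117.048 m, Z=-4910423.838 m

start: φ=-50.651246°, λ=157.383952°, h=1818.688 m
→ ECEF (a=6378137.000, f=1/298.257222101): X=-3741574.9014, Y=1558697.0191, Z=-4910443.5858
→ Helmert 7p (PV): X=-3742094.0183, Y=1558962.9516, Z=-4910933.7286
→ Helmert 7p (PV): X=-3742534.3102, Y=1558841.2653, Z=-4910891.0349
→ Helmert 7p (PV): X=-3742694.6848, Y=1559117.0478, Z=-4910423.8384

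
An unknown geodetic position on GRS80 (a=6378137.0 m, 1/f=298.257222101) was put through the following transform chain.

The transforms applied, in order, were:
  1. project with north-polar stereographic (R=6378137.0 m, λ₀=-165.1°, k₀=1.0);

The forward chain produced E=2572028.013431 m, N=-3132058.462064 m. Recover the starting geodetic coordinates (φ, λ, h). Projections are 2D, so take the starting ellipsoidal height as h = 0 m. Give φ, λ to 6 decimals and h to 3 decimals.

φ=54.748890°, λ=-125.707361°, h=0.000 m

start: E=2572028.0134, N=-3132058.4621 m
→ stereo⁻¹: φ=54.74889000°, λ=-125.70736100°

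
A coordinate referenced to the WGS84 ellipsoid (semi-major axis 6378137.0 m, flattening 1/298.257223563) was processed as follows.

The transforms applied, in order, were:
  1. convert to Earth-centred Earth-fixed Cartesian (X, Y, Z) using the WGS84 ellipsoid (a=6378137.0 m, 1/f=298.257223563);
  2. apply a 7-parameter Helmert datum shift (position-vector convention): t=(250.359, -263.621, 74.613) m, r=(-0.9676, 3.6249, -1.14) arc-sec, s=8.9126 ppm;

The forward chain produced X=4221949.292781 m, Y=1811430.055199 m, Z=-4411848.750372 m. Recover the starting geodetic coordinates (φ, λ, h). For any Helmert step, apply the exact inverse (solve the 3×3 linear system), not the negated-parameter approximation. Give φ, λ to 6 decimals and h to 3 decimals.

φ=-44.032903°, λ=23.226208°, h=1554.670 m

start: X=4221949.2928, Y=1811430.0552, Z=-4411848.7504 m
→ Helmert⁻¹: X=4221728.8277, Y=1811721.5584, Z=-4411801.3504
→ geod (Bowring, a=6378137.000): φ=-44.03290300°, λ=23.22620800°, h=1554.6700 m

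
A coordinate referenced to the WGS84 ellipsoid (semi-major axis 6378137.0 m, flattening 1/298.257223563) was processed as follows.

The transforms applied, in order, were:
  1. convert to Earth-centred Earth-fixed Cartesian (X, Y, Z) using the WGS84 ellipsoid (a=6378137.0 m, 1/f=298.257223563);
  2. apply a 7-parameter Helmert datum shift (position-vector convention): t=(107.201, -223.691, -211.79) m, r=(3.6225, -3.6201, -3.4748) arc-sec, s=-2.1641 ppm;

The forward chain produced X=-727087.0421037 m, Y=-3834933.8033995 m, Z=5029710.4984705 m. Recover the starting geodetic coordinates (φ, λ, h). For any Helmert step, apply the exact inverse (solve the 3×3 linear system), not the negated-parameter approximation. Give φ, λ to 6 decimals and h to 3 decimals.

start: X=-727087.0421, Y=-3834933.8034, Z=5029710.4985 m
→ Helmert⁻¹: X=-727042.9368, Y=-3834642.3201, Z=5030013.2793
→ geod (Bowring, a=6378137.000): φ=52.37709000°, λ=-100.73577000°, h=1876.5220 m

φ=52.377090°, λ=-100.735770°, h=1876.522 m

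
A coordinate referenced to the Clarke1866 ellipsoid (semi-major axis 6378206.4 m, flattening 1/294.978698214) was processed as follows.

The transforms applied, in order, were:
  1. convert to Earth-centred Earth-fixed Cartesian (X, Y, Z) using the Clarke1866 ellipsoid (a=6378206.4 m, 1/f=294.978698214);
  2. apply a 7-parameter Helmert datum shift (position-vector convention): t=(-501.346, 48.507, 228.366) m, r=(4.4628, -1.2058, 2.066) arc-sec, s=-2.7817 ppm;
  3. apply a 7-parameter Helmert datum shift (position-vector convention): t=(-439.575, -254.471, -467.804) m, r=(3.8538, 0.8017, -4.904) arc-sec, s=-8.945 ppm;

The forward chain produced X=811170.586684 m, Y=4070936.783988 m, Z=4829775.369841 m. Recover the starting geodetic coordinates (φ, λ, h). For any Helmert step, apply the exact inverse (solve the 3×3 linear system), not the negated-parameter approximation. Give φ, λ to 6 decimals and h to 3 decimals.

φ=49.511125°, λ=78.719905°, h=3221.117 m

start: X=811170.5867, Y=4070936.7840, Z=4829775.3698 m
→ Helmert⁻¹: X=811501.8507, Y=4071337.2123, Z=4830213.4670
→ Helmert⁻¹: X=812074.4706, Y=4071396.3976, Z=4829905.6995
→ geod (Bowring, a=6378206.400): φ=49.51112500°, λ=78.71990500°, h=3221.1170 m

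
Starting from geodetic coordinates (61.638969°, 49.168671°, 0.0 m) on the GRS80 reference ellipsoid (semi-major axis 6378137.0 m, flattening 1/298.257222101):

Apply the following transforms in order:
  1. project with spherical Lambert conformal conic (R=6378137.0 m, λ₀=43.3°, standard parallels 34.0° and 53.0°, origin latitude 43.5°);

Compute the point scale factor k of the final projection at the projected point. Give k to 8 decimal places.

1.04329429

start: φ=61.638969°, λ=49.168671°, h=0.000 m
→ into lcc (λ₀=43.3°): φ=61.63896900°, λ−λ₀=5.86867100°
scale k = 1.04329429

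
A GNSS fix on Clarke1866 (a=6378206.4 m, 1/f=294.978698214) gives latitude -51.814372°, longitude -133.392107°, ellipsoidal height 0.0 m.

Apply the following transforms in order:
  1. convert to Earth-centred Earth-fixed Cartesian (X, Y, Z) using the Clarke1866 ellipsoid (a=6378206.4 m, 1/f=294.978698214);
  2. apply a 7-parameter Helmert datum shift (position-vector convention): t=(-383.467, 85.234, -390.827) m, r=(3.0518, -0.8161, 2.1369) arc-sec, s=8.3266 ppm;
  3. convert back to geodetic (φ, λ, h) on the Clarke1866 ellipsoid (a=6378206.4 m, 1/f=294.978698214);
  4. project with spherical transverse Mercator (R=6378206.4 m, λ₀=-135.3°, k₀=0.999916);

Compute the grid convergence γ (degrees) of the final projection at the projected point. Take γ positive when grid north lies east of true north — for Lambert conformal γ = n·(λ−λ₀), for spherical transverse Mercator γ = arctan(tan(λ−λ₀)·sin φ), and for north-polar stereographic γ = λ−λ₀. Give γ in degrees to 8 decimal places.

start: φ=-51.814372°, λ=-133.392107°, h=0.000 m
→ ECEF (a=6378206.400, f=1/294.978698214): X=-2714527.3368, Y=-2871324.4075, Z=-4989857.2373
→ Helmert 7p (PV): X=-2714883.9166, Y=-2871217.3763, Z=-4990342.8363
→ geod (Bowring, a=6378206.400): φ=-51.81588880°, λ=-133.39693025°, h=485.0560 m
→ into tm (λ₀=-135.3°): φ=-51.81588880°, λ−λ₀=1.90306975°
convergence γ = -1.49607702°

-1.49607702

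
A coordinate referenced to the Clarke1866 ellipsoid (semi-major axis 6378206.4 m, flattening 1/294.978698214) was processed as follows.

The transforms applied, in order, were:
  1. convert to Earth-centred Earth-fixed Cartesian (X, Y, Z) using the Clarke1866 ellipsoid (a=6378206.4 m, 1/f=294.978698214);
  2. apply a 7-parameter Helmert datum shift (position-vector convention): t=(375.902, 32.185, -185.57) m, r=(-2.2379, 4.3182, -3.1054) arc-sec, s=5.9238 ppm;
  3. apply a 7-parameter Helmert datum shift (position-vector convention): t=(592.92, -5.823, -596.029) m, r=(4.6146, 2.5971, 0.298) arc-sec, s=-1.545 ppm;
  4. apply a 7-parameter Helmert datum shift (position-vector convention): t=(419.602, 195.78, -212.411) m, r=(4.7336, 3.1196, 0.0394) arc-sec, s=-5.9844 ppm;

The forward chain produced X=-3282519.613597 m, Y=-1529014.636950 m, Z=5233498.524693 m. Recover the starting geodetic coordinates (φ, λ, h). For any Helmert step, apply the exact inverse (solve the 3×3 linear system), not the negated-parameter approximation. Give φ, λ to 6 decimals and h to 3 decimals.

φ=55.495062°, λ=-155.033258°, h=2178.597 m

start: X=-3282519.6136, Y=-1529014.6370, Z=5233498.5247 m
→ Helmert⁻¹: X=-3283038.3104, Y=-1529098.8317, Z=5233727.6945
→ Helmert⁻¹: X=-3283704.4185, Y=-1528973.5237, Z=5234324.6716
→ Helmert⁻¹: X=-3284147.4283, Y=-1529102.8867, Z=5234393.8890
→ geod (Bowring, a=6378206.400): φ=55.49506200°, λ=-155.03325800°, h=2178.5970 m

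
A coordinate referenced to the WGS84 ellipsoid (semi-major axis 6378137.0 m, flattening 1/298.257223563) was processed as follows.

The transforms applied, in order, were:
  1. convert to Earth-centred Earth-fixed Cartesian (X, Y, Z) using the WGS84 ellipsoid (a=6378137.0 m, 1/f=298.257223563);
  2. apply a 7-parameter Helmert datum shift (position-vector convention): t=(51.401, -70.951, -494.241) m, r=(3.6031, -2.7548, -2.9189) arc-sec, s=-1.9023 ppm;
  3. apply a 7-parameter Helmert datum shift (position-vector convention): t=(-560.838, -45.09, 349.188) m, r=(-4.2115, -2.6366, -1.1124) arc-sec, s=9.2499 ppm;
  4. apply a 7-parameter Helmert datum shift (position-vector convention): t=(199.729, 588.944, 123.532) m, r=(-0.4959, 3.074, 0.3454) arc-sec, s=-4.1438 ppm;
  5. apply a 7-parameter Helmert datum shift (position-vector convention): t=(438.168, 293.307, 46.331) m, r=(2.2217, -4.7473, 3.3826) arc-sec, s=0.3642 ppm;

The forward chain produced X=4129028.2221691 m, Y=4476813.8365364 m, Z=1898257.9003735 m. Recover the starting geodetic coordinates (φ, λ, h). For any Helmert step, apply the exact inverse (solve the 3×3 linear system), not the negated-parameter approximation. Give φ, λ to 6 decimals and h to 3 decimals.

start: X=4129028.2222, Y=4476813.8365, Z=1898257.9004 m
→ Helmert⁻¹: X=4128705.6467, Y=4476471.6356, Z=1898067.6370
→ Helmert⁻¹: X=4128502.2339, Y=4475889.7622, Z=1898024.2584
→ Helmert⁻¹: X=4129024.9977, Y=4475876.9717, Z=1897696.1258
→ Helmert⁻¹: X=4128943.4595, Y=4476048.0229, Z=1898060.6439
→ geod (Bowring, a=6378137.000): φ=17.42128100°, λ=47.30992100°, h=2308.5410 m

φ=17.421281°, λ=47.309921°, h=2308.541 m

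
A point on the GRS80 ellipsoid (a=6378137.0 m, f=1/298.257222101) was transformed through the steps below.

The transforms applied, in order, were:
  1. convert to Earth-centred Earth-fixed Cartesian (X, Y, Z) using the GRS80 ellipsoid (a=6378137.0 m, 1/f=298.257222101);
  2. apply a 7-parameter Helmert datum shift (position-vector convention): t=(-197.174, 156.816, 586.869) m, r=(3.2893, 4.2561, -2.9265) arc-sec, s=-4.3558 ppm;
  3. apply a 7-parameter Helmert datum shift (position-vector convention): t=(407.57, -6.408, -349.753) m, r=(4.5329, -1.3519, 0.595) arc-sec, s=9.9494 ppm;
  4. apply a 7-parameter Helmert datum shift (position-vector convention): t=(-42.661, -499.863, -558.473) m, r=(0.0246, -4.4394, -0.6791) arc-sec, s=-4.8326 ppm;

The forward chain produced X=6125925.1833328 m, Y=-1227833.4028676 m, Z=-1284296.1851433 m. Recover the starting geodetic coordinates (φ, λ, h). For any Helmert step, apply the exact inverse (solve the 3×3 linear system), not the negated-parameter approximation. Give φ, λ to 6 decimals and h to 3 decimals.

start: X=6125925.1833, Y=-1227833.4029, Z=-1284296.1851 m
→ Helmert⁻¹: X=6125973.8570, Y=-1227319.4553, Z=-1283875.6178
→ Helmert⁻¹: X=6125493.3890, Y=-1227346.7131, Z=-1283526.2700
→ Helmert⁻¹: X=6125761.1541, Y=-1227442.4387, Z=-1283972.7585
→ geod (Bowring, a=6378137.000): φ=-11.68966500°, λ=-11.33052800°, h=833.1270 m

φ=-11.689665°, λ=-11.330528°, h=833.127 m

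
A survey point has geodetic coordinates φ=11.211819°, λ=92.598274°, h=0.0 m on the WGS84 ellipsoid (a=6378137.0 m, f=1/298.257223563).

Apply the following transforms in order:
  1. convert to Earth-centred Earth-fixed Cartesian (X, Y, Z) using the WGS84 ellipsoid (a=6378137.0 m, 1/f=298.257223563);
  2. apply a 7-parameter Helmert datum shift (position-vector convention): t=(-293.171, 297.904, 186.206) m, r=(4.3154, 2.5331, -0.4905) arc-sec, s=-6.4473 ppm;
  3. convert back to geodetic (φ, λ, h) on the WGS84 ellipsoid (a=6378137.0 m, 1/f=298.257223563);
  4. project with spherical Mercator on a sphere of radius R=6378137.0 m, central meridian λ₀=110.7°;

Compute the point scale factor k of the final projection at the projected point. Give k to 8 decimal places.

1.01946452

start: φ=11.211819°, λ=92.598274°, h=0.000 m
→ ECEF (a=6378137.000, f=1/298.257223563): X=-283657.1041, Y=6250769.7348, Z=1231997.8194
→ Helmert 7p (PV): X=-283918.4521, Y=6251002.2375, Z=1232310.3415
→ geod (Bowring, a=6378137.000): φ=11.21416115°, λ=92.60056804°, h=300.2284 m
→ into merc (λ₀=110.7°): φ=11.21416115°, λ−λ₀=-18.09943196°
scale k = 1.01946452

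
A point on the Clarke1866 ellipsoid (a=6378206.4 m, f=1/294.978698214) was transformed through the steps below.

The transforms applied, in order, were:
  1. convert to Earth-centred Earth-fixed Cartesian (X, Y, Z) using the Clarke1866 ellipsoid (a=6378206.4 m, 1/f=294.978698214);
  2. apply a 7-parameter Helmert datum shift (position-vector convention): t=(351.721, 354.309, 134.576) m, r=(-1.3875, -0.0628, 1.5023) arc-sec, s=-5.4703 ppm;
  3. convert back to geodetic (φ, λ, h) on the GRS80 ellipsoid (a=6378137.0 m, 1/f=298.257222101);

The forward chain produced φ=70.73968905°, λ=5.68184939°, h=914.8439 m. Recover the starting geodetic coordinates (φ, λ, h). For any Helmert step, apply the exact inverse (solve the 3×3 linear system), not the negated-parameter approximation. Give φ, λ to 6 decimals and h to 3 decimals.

start: φ=70.739689°, λ=5.681849°, h=914.844 m
→ ECEF (a=6378137.000, f=1/298.257222101): X=2100132.6646, Y=208949.2042, Z=5999627.3778
→ Helmert⁻¹: X=2099795.7756, Y=208540.3851, Z=5999526.3845
→ geod (Bowring, a=6378206.400): φ=70.74390000°, λ=5.67170900°, h=838.1490 m

φ=70.743900°, λ=5.671709°, h=838.149 m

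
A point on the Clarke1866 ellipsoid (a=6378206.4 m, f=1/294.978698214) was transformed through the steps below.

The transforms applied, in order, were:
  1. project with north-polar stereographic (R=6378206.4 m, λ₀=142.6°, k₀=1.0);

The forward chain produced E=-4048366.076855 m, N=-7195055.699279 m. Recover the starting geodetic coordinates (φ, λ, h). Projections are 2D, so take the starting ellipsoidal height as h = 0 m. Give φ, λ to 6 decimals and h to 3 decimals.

start: E=-4048366.0769, N=-7195055.6993 m
→ stereo⁻¹: φ=24.17911700°, λ=113.23530700°

φ=24.179117°, λ=113.235307°, h=0.000 m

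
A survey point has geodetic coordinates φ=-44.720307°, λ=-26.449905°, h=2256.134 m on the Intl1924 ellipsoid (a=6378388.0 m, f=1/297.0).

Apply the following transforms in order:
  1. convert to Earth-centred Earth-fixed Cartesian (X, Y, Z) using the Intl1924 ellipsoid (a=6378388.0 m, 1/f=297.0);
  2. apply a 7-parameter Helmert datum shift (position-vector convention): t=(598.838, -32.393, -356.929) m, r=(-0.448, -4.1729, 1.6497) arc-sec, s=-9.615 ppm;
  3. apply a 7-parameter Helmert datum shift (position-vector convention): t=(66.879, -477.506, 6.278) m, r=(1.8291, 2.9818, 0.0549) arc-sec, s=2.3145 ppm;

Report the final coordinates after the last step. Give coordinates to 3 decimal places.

X=4066640.108 m, Y=-2023208.539 m, Z=-4467292.106 m

start: φ=-44.720307°, λ=-26.449905°, h=2256.134 m
→ ECEF (a=6378388.000, f=1/297.0): X=4065961.5657, Y=-2022776.9208, Z=-4466983.9907
→ Helmert 7p (PV): X=4066627.8572, Y=-2022767.0477, Z=-4467211.3194
→ Helmert 7p (PV): X=4066640.1079, Y=-2023208.5389, Z=-4467292.1062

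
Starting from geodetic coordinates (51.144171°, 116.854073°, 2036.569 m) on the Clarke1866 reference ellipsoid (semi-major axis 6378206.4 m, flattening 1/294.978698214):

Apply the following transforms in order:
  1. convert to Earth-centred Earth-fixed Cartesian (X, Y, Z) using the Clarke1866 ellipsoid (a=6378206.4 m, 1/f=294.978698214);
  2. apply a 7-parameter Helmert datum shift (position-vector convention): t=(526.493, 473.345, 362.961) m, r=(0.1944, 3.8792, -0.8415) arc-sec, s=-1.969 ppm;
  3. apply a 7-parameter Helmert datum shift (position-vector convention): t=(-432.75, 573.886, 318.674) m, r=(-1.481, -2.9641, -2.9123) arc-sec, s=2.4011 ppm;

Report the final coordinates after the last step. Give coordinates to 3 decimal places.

X=-1811652.105 m, Y=3579535.029 m, Z=4945673.907 m

start: φ=51.144171°, λ=116.854073°, h=2036.569 m
→ ECEF (a=6378206.400, f=1/294.978698214): X=-1811832.1292, Y=3578422.4381, Z=4945004.4114
→ Helmert 7p (PV): X=-1811194.4699, Y=3578891.4684, Z=4945395.0831
→ Helmert 7p (PV): X=-1811652.1047, Y=3579535.0289, Z=4945673.9071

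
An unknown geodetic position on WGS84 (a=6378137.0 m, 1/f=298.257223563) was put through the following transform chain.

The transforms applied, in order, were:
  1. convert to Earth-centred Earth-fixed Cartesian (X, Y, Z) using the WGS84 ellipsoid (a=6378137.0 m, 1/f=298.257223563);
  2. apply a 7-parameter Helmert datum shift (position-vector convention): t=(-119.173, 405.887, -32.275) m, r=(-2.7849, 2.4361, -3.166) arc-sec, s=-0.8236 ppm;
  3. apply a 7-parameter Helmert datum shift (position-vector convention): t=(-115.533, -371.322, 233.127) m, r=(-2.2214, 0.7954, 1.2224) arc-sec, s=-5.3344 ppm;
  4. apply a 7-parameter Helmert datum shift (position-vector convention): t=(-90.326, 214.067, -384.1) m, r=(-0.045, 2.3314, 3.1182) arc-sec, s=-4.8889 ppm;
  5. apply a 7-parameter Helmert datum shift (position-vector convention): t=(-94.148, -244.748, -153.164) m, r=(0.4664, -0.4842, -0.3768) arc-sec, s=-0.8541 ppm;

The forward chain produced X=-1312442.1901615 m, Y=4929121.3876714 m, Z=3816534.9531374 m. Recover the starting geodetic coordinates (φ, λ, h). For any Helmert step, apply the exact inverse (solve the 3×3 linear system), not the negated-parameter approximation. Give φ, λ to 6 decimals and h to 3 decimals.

start: X=-1312442.1902, Y=4929121.3877, Z=3816534.9531 m
→ Helmert⁻¹: X=-1312349.2084, Y=4929376.5786, Z=3816683.3115
→ Helmert⁻¹: X=-1312233.9250, Y=4929205.6148, Z=3817072.3161
→ Helmert⁻¹: X=-1312110.8958, Y=4929569.9026, Z=3816907.5798
→ Helmert⁻¹: X=-1312113.5418, Y=4929096.3999, Z=3816994.0522
→ geod (Bowring, a=6378137.000): φ=36.99303300°, λ=104.90632200°, h=362.9770 m

φ=36.993033°, λ=104.906322°, h=362.977 m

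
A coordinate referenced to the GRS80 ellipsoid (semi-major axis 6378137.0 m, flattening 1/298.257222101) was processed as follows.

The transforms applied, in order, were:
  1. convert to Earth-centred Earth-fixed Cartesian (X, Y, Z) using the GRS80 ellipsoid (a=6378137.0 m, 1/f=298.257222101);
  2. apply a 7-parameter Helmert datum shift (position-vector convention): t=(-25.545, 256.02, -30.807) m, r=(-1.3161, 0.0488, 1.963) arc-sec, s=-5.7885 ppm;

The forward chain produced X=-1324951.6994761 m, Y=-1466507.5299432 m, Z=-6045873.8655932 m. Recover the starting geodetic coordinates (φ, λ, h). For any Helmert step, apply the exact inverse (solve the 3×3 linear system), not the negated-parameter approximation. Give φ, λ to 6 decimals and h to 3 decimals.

start: X=-1324951.6995, Y=-1466507.5299, Z=-6045873.8656 m
→ Helmert⁻¹: X=-1324946.3521, Y=-1466720.8544, Z=-6045887.7272
→ geod (Bowring, a=6378137.000): φ=-72.00947200°, λ=-132.09273800°, h=1971.3060 m

φ=-72.009472°, λ=-132.092738°, h=1971.306 m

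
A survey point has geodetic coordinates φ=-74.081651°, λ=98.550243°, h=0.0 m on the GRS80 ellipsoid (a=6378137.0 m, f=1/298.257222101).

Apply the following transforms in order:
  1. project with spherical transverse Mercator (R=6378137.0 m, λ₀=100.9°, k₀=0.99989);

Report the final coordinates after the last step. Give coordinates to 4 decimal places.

start: φ=-74.081651°, λ=98.550243°, h=0.000 m
→ tm (R=6378137.0, λ₀=100.9°): E=-71716.1264, N=-8247238.9376

E=-71716.1264 m, N=-8247238.9376 m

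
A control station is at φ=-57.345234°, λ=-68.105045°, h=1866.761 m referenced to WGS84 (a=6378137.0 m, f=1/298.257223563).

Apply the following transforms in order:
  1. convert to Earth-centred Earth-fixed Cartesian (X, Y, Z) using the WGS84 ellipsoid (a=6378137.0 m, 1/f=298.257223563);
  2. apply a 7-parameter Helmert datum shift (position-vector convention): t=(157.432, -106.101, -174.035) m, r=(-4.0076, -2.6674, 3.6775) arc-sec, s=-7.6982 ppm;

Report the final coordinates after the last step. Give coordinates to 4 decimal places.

start: φ=-57.345234°, λ=-68.105045°, h=1866.761 m
→ ECEF (a=6378137.000, f=1/298.257223563): X=1286783.4171, Y=-3201788.9077, Z=-5348313.8711
→ Helmert 7p (PV): X=1287057.1909, Y=-3201951.3325, Z=-5348367.8849

X=1287057.1909 m, Y=-3201951.3325 m, Z=-5348367.8849 m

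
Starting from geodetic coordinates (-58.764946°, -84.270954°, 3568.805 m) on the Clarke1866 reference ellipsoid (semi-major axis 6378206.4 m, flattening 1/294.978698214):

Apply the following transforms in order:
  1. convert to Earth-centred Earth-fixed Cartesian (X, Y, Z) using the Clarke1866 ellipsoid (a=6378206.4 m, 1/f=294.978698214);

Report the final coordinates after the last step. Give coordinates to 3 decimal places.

X=331165.222 m, Y=-3300914.529 m, Z=-5433257.435 m

start: φ=-58.764946°, λ=-84.270954°, h=3568.805 m
→ ECEF (a=6378206.400, f=1/294.978698214): X=331165.2217, Y=-3300914.5293, Z=-5433257.4351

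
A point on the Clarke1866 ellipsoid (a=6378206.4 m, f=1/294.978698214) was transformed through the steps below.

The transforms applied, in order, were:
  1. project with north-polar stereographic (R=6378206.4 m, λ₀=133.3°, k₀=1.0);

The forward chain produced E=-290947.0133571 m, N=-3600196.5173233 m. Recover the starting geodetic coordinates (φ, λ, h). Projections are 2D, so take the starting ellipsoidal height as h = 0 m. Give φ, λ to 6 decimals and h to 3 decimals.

φ=58.381431°, λ=128.679728°, h=0.000 m

start: E=-290947.0134, N=-3600196.5173 m
→ stereo⁻¹: φ=58.38143100°, λ=128.67972800°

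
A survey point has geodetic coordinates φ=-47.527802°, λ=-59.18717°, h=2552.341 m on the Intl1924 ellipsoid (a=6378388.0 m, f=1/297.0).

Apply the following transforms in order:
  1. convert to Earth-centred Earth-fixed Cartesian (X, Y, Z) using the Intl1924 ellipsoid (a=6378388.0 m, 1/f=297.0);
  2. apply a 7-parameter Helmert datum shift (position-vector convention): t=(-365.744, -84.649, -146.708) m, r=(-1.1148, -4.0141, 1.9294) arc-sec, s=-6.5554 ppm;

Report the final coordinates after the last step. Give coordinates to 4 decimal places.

start: φ=-47.527802°, λ=-59.187170°, h=2552.341 m
→ ECEF (a=6378388.000, f=1/297.0): X=2211071.1581, Y=-3707218.6830, Z=-4683555.1520
→ Helmert 7p (PV): X=2210816.7424, Y=-3707283.6605, Z=-4683608.0920

X=2210816.7424 m, Y=-3707283.6605 m, Z=-4683608.0920 m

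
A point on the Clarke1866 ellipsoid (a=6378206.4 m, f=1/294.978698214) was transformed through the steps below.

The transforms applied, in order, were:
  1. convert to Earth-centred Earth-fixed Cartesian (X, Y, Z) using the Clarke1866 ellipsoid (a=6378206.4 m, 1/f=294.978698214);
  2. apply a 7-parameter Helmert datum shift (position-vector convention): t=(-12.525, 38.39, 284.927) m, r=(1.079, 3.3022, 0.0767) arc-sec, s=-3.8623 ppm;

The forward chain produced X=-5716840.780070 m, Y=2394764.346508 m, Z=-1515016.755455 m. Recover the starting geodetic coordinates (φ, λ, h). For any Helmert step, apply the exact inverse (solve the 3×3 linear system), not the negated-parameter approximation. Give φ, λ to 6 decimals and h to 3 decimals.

start: X=-5716840.7801, Y=2394764.3465, Z=-1515016.7555 m
→ Helmert⁻¹: X=-5716825.1838, Y=2394729.4042, Z=-1515411.5858
→ geod (Bowring, a=6378206.400): φ=-13.82899200°, λ=157.27160500°, h=3715.8940 m

φ=-13.828992°, λ=157.271605°, h=3715.894 m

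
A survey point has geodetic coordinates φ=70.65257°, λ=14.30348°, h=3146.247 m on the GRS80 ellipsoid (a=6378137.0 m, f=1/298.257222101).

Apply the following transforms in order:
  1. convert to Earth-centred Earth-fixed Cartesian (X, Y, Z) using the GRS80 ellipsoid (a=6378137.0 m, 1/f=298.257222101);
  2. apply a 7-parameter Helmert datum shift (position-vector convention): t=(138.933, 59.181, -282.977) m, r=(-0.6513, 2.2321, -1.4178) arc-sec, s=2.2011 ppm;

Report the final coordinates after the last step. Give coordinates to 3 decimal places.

X=2054896.253 m, Y=523930.515 m, Z=5998225.447 m

start: φ=70.652570°, λ=14.303480°, h=3146.247 m
→ ECEF (a=6378137.000, f=1/298.257222101): X=2054684.2834, Y=523865.3632, Z=5998519.1099
→ Helmert 7p (PV): X=2054896.2532, Y=523930.5149, Z=5998225.4472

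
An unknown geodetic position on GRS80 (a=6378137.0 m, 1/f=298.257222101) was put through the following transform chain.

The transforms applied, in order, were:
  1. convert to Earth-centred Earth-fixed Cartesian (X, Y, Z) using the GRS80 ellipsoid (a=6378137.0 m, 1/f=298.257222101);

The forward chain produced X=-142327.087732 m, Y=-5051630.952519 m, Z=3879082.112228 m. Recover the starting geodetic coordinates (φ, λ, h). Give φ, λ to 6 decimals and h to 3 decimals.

start: X=-142327.0877, Y=-5051630.9525, Z=3879082.1122 m
→ geod (Bowring, a=6378137.000): φ=37.69524000°, λ=-91.61385200°, h=570.7270 m

φ=37.695240°, λ=-91.613852°, h=570.727 m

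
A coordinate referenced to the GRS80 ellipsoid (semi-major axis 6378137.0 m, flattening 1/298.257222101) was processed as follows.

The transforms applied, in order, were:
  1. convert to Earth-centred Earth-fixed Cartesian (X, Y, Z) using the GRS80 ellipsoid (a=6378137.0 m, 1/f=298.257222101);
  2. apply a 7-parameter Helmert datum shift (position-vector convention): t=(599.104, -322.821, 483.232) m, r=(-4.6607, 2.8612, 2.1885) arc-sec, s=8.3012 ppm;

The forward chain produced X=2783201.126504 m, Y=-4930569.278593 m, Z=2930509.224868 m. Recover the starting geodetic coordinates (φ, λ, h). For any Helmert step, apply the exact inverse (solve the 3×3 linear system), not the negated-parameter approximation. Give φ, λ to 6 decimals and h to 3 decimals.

start: X=2783201.1265, Y=-4930569.2786, Z=2930509.2249 m
→ Helmert⁻¹: X=2782485.9701, Y=-4930301.2574, Z=2929928.8639
→ geod (Bowring, a=6378137.000): φ=27.52066800°, λ=-60.56116900°, h=924.7230 m

φ=27.520668°, λ=-60.561169°, h=924.723 m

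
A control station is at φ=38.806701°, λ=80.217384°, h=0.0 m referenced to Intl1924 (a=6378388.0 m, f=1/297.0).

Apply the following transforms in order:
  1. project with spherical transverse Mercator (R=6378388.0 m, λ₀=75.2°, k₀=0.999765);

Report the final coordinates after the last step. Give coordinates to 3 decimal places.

E=435278.403 m, N=4331057.852 m

start: φ=38.806701°, λ=80.217384°, h=0.000 m
→ tm (R=6378388.0, λ₀=75.2°): E=435278.4031, N=4331057.8519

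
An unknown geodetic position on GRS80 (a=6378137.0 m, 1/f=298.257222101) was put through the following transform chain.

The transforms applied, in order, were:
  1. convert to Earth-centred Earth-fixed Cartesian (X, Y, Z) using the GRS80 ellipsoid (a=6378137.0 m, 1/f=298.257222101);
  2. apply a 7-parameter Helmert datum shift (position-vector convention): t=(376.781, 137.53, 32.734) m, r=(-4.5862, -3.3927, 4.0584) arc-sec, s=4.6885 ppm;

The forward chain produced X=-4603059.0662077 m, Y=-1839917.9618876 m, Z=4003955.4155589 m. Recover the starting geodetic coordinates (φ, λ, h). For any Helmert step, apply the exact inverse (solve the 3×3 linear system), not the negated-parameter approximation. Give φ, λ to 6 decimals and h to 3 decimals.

φ=39.114275°, λ=-158.212632°, h=2806.384 m

start: X=-4603059.0662, Y=-1839917.9619, Z=4003955.4156 m
→ Helmert⁻¹: X=-4603384.6104, Y=-1840045.3158, Z=4003938.7145
→ geod (Bowring, a=6378137.000): φ=39.11427500°, λ=-158.21263200°, h=2806.3840 m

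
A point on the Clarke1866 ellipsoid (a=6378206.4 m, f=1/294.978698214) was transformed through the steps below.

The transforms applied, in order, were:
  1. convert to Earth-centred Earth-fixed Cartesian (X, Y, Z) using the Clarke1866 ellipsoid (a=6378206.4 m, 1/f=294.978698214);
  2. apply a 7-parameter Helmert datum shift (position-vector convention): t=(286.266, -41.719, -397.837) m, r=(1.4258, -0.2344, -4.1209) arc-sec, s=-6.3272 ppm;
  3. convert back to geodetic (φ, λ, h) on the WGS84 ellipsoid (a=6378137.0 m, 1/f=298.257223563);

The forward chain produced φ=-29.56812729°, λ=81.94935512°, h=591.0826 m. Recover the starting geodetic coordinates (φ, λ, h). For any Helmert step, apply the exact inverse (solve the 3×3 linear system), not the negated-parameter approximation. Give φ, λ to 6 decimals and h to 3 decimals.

φ=-29.567241°, λ=81.953490°, h=424.672 m

start: φ=-29.568127°, λ=81.949355°, h=591.083 m
→ ECEF (a=6378137.000, f=1/298.257223563): X=777625.6230, Y=5497828.3083, Z=-3129116.7239
→ Helmert⁻¹: X=777230.8791, Y=5497898.7141, Z=-3128777.5704
→ geod (Bowring, a=6378206.400): φ=-29.56724100°, λ=81.95349000°, h=424.6720 m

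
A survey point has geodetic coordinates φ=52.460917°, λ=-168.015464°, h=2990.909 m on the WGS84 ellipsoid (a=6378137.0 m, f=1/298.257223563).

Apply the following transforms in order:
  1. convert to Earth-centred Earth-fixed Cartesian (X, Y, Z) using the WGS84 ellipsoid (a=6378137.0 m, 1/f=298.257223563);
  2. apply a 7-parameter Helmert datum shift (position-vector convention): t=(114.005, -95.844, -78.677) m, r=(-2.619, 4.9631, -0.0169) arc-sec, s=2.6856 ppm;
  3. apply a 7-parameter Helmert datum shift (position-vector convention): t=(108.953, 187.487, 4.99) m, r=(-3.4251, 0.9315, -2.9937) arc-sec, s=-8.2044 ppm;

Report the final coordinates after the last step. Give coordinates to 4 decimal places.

start: φ=52.460917°, λ=-168.015464°, h=2990.909 m
→ ECEF (a=6378137.000, f=1/298.257223563): X=-3811317.8065, Y=-809045.5286, Z=5036587.4990
→ Helmert 7p (PV): X=-3811092.9138, Y=-809079.2820, Z=5036624.3283
→ Helmert 7p (PV): X=-3810941.6905, Y=-808746.2096, Z=5036618.6416

X=-3810941.6905 m, Y=-808746.2096 m, Z=5036618.6416 m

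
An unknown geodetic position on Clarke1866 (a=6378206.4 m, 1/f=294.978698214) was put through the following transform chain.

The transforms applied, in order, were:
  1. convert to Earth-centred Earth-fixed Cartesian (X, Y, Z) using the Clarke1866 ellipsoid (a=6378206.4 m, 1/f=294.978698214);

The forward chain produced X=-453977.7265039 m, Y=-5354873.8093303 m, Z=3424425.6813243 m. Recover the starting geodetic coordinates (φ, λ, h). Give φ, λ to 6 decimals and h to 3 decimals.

start: X=-453977.7265, Y=-5354873.8093, Z=3424425.6813 m
→ geod (Bowring, a=6378206.400): φ=32.68233500°, λ=-94.84585800°, h=458.7920 m

φ=32.682335°, λ=-94.845858°, h=458.792 m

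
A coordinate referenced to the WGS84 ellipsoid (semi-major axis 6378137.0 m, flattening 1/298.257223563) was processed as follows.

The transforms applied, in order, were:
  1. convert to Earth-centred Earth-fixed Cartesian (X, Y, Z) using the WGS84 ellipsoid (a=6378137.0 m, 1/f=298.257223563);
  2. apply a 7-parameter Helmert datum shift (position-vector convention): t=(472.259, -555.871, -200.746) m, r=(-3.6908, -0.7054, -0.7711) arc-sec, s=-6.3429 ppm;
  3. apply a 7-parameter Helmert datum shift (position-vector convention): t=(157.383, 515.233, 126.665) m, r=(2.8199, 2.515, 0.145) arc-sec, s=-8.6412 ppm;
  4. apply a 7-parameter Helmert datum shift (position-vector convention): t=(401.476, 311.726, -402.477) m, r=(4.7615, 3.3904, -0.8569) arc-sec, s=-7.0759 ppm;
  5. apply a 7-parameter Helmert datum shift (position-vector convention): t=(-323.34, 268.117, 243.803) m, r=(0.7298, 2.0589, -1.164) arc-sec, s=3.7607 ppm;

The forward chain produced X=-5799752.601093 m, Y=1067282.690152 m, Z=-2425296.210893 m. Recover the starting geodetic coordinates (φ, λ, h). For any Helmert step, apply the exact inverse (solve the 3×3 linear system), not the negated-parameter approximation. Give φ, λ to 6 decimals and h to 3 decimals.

φ=-22.489622°, λ=169.580467°, h=1936.221 m

start: X=-5799752.6011, Y=1067282.6902, Z=-2425296.2109 m
→ Helmert⁻¹: X=-5799389.2606, Y=1066969.2510, Z=-2425592.5558
→ Helmert⁻¹: X=-5799796.3412, Y=1066584.9909, Z=-2425327.1928
→ Helmert⁻¹: X=-5799973.5188, Y=1066049.8869, Z=-2425560.1105
→ Helmert⁻¹: X=-5800494.8515, Y=1066634.2365, Z=-2425335.8256
→ geod (Bowring, a=6378137.000): φ=-22.48962200°, λ=169.58046700°, h=1936.2210 m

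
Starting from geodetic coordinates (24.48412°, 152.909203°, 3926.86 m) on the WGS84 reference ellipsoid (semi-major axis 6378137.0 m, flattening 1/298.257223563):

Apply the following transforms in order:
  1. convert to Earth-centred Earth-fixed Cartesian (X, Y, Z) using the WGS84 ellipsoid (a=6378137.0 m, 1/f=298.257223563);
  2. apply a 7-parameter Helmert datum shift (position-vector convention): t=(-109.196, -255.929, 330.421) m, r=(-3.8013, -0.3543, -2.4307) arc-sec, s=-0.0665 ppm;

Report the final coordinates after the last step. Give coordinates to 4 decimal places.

start: φ=24.484120°, λ=152.909203°, h=3926.860 m
→ ECEF (a=6378137.000, f=1/298.257223563): X=-5173900.6973, Y=2646570.1704, Z=2628804.2560
→ Helmert 7p (PV): X=-5173982.8766, Y=2646423.4833, Z=2629076.8407

X=-5173982.8766 m, Y=2646423.4833 m, Z=2629076.8407 m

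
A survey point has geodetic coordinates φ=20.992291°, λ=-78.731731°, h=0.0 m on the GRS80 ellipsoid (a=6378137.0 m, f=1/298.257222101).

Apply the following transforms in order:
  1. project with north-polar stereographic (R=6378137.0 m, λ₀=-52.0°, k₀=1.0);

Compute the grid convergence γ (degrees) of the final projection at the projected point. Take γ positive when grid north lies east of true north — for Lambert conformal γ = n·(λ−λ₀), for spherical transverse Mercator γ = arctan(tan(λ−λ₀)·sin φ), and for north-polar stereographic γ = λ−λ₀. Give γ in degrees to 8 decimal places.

-26.73173100

start: φ=20.992291°, λ=-78.731731°, h=0.000 m
→ into stereo (λ₀=-52.0°): φ=20.99229100°, λ−λ₀=-26.73173100°
convergence γ = -26.73173100°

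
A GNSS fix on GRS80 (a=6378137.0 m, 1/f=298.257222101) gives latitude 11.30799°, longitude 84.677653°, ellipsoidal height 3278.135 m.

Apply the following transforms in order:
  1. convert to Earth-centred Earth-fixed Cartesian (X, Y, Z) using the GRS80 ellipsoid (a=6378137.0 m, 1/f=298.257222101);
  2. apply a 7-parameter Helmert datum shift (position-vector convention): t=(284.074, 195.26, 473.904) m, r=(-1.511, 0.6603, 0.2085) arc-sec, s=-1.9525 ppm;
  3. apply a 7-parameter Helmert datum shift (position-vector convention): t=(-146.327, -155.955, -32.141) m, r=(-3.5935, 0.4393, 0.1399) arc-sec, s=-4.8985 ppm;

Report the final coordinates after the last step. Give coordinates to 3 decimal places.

X=580646.851 m, Y=6231385.970 m, Z=1243349.886 m

start: φ=11.307990°, λ=84.677653°, h=3278.135 m
→ ECEF (a=6378137.000, f=1/298.257222101): X=580516.9802, Y=6231357.6060, Z=1243073.9483
→ Helmert 7p (PV): X=580797.6012, Y=6231550.3922, Z=1243497.9189
→ Helmert 7p (PV): X=580646.8510, Y=6231385.9697, Z=1243349.8855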